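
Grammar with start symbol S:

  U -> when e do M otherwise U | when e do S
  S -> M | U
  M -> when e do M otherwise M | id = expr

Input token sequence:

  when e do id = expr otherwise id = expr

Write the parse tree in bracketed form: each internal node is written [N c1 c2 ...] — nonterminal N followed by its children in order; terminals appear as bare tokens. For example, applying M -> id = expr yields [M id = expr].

S
M
when e do M otherwise M
when e do id = expr otherwise M
when e do id = expr otherwise id = expr

[S [M when e do [M id = expr] otherwise [M id = expr]]]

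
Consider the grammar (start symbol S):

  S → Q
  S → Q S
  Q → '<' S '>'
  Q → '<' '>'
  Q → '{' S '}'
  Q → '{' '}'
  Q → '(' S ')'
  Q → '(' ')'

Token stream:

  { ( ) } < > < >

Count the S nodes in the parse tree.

4

[S [Q { [S [Q ( )]] }] [S [Q < >] [S [Q < >]]]]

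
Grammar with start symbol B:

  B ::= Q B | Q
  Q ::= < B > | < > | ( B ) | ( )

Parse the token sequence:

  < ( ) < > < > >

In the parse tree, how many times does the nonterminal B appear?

4

[B [Q < [B [Q ( )] [B [Q < >] [B [Q < >]]]] >]]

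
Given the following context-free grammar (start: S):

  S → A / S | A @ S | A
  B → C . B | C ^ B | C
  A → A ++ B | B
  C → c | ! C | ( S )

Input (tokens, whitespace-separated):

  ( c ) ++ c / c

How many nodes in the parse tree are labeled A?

4

[S [A [A [B [C ( [S [A [B [C c]]]] )]]] ++ [B [C c]]] / [S [A [B [C c]]]]]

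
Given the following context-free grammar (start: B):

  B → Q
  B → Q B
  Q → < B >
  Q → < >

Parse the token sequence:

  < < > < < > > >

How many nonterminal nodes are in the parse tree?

8

[B [Q < [B [Q < >] [B [Q < [B [Q < >]] >]]] >]]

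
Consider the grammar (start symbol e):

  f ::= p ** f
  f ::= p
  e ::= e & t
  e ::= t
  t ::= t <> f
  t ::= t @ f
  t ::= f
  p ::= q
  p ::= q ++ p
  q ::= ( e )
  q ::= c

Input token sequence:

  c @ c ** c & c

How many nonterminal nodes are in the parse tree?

17

[e [e [t [t [f [p [q c]]]] @ [f [p [q c]] ** [f [p [q c]]]]]] & [t [f [p [q c]]]]]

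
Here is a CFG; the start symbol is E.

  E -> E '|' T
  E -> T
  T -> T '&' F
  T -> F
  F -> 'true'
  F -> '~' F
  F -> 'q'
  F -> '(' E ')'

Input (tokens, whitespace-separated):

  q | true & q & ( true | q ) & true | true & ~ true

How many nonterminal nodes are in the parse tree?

[E [E [E [T [F q]]] | [T [T [T [T [F true]] & [F q]] & [F ( [E [E [T [F true]]] | [T [F q]]] )]] & [F true]]] | [T [T [F true]] & [F ~ [F true]]]]

24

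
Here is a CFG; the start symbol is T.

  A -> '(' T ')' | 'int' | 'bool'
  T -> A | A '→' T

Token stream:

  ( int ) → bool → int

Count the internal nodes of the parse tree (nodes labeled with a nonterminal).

8

[T [A ( [T [A int]] )] → [T [A bool] → [T [A int]]]]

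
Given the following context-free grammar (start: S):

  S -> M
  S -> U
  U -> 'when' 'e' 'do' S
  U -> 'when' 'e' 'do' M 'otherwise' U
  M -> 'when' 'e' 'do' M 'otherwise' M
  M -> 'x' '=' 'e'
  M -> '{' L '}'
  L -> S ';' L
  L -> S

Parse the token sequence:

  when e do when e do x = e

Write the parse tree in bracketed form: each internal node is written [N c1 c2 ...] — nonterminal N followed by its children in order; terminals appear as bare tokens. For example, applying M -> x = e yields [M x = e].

S
U
when e do S
when e do U
when e do when e do S
when e do when e do M
when e do when e do x = e

[S [U when e do [S [U when e do [S [M x = e]]]]]]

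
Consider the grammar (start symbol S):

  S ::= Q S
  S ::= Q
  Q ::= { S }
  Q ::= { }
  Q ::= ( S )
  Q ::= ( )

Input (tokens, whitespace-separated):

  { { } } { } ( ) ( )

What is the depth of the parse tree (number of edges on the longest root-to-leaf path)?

[S [Q { [S [Q { }]] }] [S [Q { }] [S [Q ( )] [S [Q ( )]]]]]

5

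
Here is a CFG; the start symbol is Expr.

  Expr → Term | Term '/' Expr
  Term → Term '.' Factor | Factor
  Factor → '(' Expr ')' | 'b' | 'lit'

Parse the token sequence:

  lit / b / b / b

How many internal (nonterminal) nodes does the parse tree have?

12

[Expr [Term [Factor lit]] / [Expr [Term [Factor b]] / [Expr [Term [Factor b]] / [Expr [Term [Factor b]]]]]]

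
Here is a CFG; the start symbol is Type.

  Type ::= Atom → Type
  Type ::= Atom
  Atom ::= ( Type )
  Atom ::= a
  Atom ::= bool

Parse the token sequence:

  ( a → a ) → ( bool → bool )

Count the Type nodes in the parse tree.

6

[Type [Atom ( [Type [Atom a] → [Type [Atom a]]] )] → [Type [Atom ( [Type [Atom bool] → [Type [Atom bool]]] )]]]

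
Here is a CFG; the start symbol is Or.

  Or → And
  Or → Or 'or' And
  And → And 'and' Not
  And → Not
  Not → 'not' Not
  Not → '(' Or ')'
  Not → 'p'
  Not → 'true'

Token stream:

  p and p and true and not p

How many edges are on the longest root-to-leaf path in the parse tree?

[Or [And [And [And [And [Not p]] and [Not p]] and [Not true]] and [Not not [Not p]]]]

6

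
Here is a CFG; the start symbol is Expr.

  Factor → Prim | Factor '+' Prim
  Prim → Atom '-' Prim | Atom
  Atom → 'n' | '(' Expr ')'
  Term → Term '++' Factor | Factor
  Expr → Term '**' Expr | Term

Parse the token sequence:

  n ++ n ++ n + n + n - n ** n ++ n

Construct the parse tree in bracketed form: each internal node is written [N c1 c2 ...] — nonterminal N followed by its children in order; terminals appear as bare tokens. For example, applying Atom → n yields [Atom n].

[Expr [Term [Term [Term [Factor [Prim [Atom n]]]] ++ [Factor [Prim [Atom n]]]] ++ [Factor [Factor [Factor [Prim [Atom n]]] + [Prim [Atom n]]] + [Prim [Atom n] - [Prim [Atom n]]]]] ** [Expr [Term [Term [Factor [Prim [Atom n]]]] ++ [Factor [Prim [Atom n]]]]]]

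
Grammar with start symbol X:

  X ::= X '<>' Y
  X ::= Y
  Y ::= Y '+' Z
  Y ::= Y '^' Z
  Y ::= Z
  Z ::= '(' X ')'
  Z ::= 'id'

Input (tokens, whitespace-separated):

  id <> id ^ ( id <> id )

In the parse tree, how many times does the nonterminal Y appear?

[X [X [Y [Z id]]] <> [Y [Y [Z id]] ^ [Z ( [X [X [Y [Z id]]] <> [Y [Z id]]] )]]]

5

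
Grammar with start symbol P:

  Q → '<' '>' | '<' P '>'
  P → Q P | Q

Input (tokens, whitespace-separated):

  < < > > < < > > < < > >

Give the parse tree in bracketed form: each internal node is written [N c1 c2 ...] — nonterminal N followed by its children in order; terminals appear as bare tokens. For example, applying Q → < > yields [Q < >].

P
Q P
< P > P
< Q > P
< < > > P
< < > > Q P
< < > > < P > P
< < > > < Q > P
< < > > < < > > P
< < > > < < > > Q
< < > > < < > > < P >
< < > > < < > > < Q >
< < > > < < > > < < > >

[P [Q < [P [Q < >]] >] [P [Q < [P [Q < >]] >] [P [Q < [P [Q < >]] >]]]]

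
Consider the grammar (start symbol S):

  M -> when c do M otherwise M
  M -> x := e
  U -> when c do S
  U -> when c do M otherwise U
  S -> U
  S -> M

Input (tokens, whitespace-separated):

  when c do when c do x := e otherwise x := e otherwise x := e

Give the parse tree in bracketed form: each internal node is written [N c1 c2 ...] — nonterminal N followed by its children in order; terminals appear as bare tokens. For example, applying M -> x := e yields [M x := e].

[S [M when c do [M when c do [M x := e] otherwise [M x := e]] otherwise [M x := e]]]

S
M
when c do M otherwise M
when c do when c do M otherwise M otherwise M
when c do when c do x := e otherwise M otherwise M
when c do when c do x := e otherwise x := e otherwise M
when c do when c do x := e otherwise x := e otherwise x := e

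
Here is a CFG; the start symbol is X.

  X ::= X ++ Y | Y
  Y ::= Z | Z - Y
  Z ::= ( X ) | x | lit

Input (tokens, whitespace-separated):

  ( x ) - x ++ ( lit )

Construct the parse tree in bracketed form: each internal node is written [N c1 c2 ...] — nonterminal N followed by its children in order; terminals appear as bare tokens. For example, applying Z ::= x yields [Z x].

X
X ++ Y
Y ++ Y
Z - Y ++ Y
( X ) - Y ++ Y
( Y ) - Y ++ Y
( Z ) - Y ++ Y
( x ) - Y ++ Y
( x ) - Z ++ Y
( x ) - x ++ Y
( x ) - x ++ Z
( x ) - x ++ ( X )
( x ) - x ++ ( Y )
( x ) - x ++ ( Z )
( x ) - x ++ ( lit )

[X [X [Y [Z ( [X [Y [Z x]]] )] - [Y [Z x]]]] ++ [Y [Z ( [X [Y [Z lit]]] )]]]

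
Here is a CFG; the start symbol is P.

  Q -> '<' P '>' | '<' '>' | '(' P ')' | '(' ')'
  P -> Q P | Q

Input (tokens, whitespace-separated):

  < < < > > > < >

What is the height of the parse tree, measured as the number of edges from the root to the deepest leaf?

6

[P [Q < [P [Q < [P [Q < >]] >]] >] [P [Q < >]]]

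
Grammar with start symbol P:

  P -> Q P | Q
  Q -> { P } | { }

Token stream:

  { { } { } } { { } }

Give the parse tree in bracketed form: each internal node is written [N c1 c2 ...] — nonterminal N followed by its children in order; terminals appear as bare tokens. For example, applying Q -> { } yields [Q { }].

[P [Q { [P [Q { }] [P [Q { }]]] }] [P [Q { [P [Q { }]] }]]]

P
Q P
{ P } P
{ Q P } P
{ { } P } P
{ { } Q } P
{ { } { } } P
{ { } { } } Q
{ { } { } } { P }
{ { } { } } { Q }
{ { } { } } { { } }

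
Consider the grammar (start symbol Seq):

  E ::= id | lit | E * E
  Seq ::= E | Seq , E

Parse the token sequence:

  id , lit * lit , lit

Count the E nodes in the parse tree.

[Seq [Seq [Seq [E id]] , [E [E lit] * [E lit]]] , [E lit]]

5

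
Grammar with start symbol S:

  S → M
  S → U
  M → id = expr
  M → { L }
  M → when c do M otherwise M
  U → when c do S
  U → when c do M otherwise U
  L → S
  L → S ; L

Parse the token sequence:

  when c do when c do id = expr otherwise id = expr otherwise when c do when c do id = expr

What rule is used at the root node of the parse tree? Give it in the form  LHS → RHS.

[S [U when c do [M when c do [M id = expr] otherwise [M id = expr]] otherwise [U when c do [S [U when c do [S [M id = expr]]]]]]]

S → U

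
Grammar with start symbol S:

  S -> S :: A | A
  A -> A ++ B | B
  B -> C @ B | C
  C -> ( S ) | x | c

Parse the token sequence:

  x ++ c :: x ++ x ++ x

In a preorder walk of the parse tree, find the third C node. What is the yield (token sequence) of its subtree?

x

[S [S [A [A [B [C x]]] ++ [B [C c]]]] :: [A [A [A [B [C x]]] ++ [B [C x]]] ++ [B [C x]]]]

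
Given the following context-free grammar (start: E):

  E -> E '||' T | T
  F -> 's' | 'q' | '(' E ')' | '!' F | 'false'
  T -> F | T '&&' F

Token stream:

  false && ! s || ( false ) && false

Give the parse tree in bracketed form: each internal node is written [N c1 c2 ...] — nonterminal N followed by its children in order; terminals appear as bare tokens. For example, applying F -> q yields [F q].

[E [E [T [T [F false]] && [F ! [F s]]]] || [T [T [F ( [E [T [F false]]] )]] && [F false]]]

E
E || T
T || T
T && F || T
F && F || T
false && F || T
false && ! F || T
false && ! s || T
false && ! s || T && F
false && ! s || F && F
false && ! s || ( E ) && F
false && ! s || ( T ) && F
false && ! s || ( F ) && F
false && ! s || ( false ) && F
false && ! s || ( false ) && false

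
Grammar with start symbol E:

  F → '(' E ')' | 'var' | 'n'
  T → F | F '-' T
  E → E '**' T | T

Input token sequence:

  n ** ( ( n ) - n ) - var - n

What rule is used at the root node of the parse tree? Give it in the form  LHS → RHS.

[E [E [T [F n]]] ** [T [F ( [E [T [F ( [E [T [F n]]] )] - [T [F n]]]] )] - [T [F var] - [T [F n]]]]]

E → E '**' T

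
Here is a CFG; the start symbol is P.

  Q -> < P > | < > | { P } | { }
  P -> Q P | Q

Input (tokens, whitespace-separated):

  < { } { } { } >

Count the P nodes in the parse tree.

[P [Q < [P [Q { }] [P [Q { }] [P [Q { }]]]] >]]

4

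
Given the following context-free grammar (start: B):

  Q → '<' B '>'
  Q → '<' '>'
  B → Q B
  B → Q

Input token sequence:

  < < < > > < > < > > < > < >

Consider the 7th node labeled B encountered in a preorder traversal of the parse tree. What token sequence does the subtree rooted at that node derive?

[B [Q < [B [Q < [B [Q < >]] >] [B [Q < >] [B [Q < >]]]] >] [B [Q < >] [B [Q < >]]]]

< >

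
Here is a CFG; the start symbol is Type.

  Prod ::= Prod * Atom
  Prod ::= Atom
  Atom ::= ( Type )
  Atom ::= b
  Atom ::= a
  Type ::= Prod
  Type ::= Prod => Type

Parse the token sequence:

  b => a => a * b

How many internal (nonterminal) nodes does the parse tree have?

11

[Type [Prod [Atom b]] => [Type [Prod [Atom a]] => [Type [Prod [Prod [Atom a]] * [Atom b]]]]]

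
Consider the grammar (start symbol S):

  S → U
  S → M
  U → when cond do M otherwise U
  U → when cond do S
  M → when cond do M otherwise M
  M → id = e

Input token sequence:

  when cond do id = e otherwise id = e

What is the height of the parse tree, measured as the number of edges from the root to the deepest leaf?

3

[S [M when cond do [M id = e] otherwise [M id = e]]]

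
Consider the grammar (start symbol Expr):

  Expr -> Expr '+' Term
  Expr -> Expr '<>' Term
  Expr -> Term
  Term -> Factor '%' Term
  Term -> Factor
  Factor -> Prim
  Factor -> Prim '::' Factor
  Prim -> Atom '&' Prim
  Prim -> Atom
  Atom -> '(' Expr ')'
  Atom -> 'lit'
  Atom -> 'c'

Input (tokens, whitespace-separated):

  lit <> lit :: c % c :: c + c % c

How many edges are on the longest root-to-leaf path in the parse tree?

[Expr [Expr [Expr [Term [Factor [Prim [Atom lit]]]]] <> [Term [Factor [Prim [Atom lit]] :: [Factor [Prim [Atom c]]]] % [Term [Factor [Prim [Atom c]] :: [Factor [Prim [Atom c]]]]]]] + [Term [Factor [Prim [Atom c]]] % [Term [Factor [Prim [Atom c]]]]]]

8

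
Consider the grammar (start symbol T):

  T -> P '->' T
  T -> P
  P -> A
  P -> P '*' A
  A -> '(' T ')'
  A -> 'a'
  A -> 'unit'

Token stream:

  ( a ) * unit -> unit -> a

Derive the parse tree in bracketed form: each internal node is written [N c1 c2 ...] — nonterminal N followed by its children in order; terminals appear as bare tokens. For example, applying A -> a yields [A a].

[T [P [P [A ( [T [P [A a]]] )]] * [A unit]] -> [T [P [A unit]] -> [T [P [A a]]]]]

T
P -> T
P * A -> T
A * A -> T
( T ) * A -> T
( P ) * A -> T
( A ) * A -> T
( a ) * A -> T
( a ) * unit -> T
( a ) * unit -> P -> T
( a ) * unit -> A -> T
( a ) * unit -> unit -> T
( a ) * unit -> unit -> P
( a ) * unit -> unit -> A
( a ) * unit -> unit -> a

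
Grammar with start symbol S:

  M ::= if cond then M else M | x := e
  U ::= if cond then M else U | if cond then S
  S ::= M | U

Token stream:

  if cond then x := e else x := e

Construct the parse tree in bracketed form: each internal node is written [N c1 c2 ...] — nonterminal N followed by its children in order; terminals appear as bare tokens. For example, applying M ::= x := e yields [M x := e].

S
M
if cond then M else M
if cond then x := e else M
if cond then x := e else x := e

[S [M if cond then [M x := e] else [M x := e]]]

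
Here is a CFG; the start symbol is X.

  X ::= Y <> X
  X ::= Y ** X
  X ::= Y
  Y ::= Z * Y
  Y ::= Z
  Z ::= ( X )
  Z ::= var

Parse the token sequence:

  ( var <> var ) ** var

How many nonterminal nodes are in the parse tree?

12

[X [Y [Z ( [X [Y [Z var]] <> [X [Y [Z var]]]] )]] ** [X [Y [Z var]]]]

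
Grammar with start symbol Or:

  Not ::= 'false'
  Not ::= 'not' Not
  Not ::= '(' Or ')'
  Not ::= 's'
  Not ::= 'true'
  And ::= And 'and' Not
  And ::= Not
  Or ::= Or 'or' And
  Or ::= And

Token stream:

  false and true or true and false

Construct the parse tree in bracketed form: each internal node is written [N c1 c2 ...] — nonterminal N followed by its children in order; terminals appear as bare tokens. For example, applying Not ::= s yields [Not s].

Or
Or or And
And or And
And and Not or And
Not and Not or And
false and Not or And
false and true or And
false and true or And and Not
false and true or Not and Not
false and true or true and Not
false and true or true and false

[Or [Or [And [And [Not false]] and [Not true]]] or [And [And [Not true]] and [Not false]]]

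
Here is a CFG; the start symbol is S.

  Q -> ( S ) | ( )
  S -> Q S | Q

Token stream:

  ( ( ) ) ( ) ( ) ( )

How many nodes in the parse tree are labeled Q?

5

[S [Q ( [S [Q ( )]] )] [S [Q ( )] [S [Q ( )] [S [Q ( )]]]]]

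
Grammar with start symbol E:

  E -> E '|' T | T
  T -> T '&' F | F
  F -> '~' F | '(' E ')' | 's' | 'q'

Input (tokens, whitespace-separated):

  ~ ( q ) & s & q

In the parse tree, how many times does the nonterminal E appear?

2

[E [T [T [T [F ~ [F ( [E [T [F q]]] )]]] & [F s]] & [F q]]]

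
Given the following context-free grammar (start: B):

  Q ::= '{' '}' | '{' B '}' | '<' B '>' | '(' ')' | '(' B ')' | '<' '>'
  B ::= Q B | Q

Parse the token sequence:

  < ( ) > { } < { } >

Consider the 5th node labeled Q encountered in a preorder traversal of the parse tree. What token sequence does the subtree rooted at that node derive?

{ }

[B [Q < [B [Q ( )]] >] [B [Q { }] [B [Q < [B [Q { }]] >]]]]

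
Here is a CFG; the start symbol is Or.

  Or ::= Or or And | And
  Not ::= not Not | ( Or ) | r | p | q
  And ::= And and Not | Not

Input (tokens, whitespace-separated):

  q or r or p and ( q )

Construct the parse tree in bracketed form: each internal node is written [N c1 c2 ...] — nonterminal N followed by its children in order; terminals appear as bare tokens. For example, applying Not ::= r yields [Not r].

Or
Or or And
Or or And or And
And or And or And
Not or And or And
q or And or And
q or Not or And
q or r or And
q or r or And and Not
q or r or Not and Not
q or r or p and Not
q or r or p and ( Or )
q or r or p and ( And )
q or r or p and ( Not )
q or r or p and ( q )

[Or [Or [Or [And [Not q]]] or [And [Not r]]] or [And [And [Not p]] and [Not ( [Or [And [Not q]]] )]]]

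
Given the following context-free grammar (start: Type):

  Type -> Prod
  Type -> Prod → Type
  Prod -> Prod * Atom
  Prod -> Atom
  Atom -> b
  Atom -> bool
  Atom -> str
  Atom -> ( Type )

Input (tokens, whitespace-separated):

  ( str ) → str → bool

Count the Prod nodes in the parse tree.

[Type [Prod [Atom ( [Type [Prod [Atom str]]] )]] → [Type [Prod [Atom str]] → [Type [Prod [Atom bool]]]]]

4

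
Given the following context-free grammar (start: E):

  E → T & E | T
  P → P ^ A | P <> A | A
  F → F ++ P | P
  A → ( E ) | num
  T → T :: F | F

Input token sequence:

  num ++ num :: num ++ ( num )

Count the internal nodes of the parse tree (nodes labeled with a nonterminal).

[E [T [T [F [F [P [A num]]] ++ [P [A num]]]] :: [F [F [P [A num]]] ++ [P [A ( [E [T [F [P [A num]]]]] )]]]]]

20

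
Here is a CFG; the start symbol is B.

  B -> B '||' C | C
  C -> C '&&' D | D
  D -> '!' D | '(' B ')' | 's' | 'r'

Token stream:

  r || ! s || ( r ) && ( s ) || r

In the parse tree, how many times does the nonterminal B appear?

6

[B [B [B [B [C [D r]]] || [C [D ! [D s]]]] || [C [C [D ( [B [C [D r]]] )]] && [D ( [B [C [D s]]] )]]] || [C [D r]]]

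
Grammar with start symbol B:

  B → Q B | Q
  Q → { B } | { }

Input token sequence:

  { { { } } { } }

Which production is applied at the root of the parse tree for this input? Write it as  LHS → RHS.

[B [Q { [B [Q { [B [Q { }]] }] [B [Q { }]]] }]]

B → Q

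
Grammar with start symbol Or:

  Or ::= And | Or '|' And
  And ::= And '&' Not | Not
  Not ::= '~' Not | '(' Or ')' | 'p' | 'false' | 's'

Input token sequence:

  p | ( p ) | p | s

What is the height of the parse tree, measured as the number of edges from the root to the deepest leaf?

8

[Or [Or [Or [Or [And [Not p]]] | [And [Not ( [Or [And [Not p]]] )]]] | [And [Not p]]] | [And [Not s]]]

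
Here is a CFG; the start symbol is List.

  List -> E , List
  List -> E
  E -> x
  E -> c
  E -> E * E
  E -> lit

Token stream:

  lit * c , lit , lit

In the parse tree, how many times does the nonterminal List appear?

[List [E [E lit] * [E c]] , [List [E lit] , [List [E lit]]]]

3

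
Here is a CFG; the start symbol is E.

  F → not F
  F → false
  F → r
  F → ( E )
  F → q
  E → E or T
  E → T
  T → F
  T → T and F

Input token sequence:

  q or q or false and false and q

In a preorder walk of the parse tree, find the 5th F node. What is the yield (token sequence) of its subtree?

q

[E [E [E [T [F q]]] or [T [F q]]] or [T [T [T [F false]] and [F false]] and [F q]]]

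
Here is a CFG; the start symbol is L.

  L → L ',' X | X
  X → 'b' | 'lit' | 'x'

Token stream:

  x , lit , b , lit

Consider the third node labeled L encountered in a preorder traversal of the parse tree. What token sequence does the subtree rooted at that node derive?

x , lit

[L [L [L [L [X x]] , [X lit]] , [X b]] , [X lit]]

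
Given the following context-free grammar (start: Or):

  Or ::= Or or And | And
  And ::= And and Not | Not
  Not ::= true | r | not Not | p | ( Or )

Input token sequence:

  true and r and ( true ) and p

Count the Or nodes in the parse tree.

2

[Or [And [And [And [And [Not true]] and [Not r]] and [Not ( [Or [And [Not true]]] )]] and [Not p]]]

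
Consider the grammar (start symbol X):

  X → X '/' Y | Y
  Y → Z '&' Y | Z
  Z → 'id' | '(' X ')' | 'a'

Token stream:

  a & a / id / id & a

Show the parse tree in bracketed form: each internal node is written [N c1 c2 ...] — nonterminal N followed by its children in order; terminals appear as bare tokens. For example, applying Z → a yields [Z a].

[X [X [X [Y [Z a] & [Y [Z a]]]] / [Y [Z id]]] / [Y [Z id] & [Y [Z a]]]]

X
X / Y
X / Y / Y
Y / Y / Y
Z & Y / Y / Y
a & Y / Y / Y
a & Z / Y / Y
a & a / Y / Y
a & a / Z / Y
a & a / id / Y
a & a / id / Z & Y
a & a / id / id & Y
a & a / id / id & Z
a & a / id / id & a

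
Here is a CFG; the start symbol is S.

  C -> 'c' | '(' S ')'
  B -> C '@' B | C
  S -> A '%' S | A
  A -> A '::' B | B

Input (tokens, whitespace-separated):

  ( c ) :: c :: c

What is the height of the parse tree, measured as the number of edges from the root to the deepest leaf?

[S [A [A [A [B [C ( [S [A [B [C c]]]] )]]] :: [B [C c]]] :: [B [C c]]]]

10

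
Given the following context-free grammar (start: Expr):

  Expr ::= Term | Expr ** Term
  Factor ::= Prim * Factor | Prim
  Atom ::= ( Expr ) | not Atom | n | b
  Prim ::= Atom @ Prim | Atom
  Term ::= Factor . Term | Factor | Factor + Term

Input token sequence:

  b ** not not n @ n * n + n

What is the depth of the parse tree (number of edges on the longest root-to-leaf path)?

[Expr [Expr [Term [Factor [Prim [Atom b]]]]] ** [Term [Factor [Prim [Atom not [Atom not [Atom n]]] @ [Prim [Atom n]]] * [Factor [Prim [Atom n]]]] + [Term [Factor [Prim [Atom n]]]]]]

7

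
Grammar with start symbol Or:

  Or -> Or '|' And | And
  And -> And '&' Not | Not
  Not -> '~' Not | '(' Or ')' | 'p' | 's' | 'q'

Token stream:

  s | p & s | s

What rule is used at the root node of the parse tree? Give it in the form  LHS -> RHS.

Or -> Or '|' And

[Or [Or [Or [And [Not s]]] | [And [And [Not p]] & [Not s]]] | [And [Not s]]]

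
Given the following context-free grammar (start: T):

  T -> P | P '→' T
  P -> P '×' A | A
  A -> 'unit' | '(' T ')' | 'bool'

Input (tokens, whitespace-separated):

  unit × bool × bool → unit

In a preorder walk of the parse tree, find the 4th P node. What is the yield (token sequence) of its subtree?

unit

[T [P [P [P [A unit]] × [A bool]] × [A bool]] → [T [P [A unit]]]]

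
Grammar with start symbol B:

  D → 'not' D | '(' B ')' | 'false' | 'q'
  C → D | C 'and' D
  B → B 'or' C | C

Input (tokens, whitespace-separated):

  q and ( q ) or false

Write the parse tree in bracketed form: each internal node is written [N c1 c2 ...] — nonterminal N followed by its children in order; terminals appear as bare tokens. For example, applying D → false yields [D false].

[B [B [C [C [D q]] and [D ( [B [C [D q]]] )]]] or [C [D false]]]

B
B or C
C or C
C and D or C
D and D or C
q and D or C
q and ( B ) or C
q and ( C ) or C
q and ( D ) or C
q and ( q ) or C
q and ( q ) or D
q and ( q ) or false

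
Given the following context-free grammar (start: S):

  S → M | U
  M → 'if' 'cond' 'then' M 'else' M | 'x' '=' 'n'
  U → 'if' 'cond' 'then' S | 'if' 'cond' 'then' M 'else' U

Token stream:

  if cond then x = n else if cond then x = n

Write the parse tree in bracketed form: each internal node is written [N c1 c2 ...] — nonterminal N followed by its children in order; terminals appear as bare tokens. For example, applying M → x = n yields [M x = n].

S
U
if cond then M else U
if cond then x = n else U
if cond then x = n else if cond then S
if cond then x = n else if cond then M
if cond then x = n else if cond then x = n

[S [U if cond then [M x = n] else [U if cond then [S [M x = n]]]]]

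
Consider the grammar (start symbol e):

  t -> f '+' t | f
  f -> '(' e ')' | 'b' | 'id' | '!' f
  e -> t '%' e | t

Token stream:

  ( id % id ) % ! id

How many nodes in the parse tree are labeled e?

[e [t [f ( [e [t [f id]] % [e [t [f id]]]] )]] % [e [t [f ! [f id]]]]]

4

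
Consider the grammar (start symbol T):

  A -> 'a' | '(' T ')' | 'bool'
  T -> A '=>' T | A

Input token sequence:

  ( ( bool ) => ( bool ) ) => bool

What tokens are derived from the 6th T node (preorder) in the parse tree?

[T [A ( [T [A ( [T [A bool]] )] => [T [A ( [T [A bool]] )]]] )] => [T [A bool]]]

bool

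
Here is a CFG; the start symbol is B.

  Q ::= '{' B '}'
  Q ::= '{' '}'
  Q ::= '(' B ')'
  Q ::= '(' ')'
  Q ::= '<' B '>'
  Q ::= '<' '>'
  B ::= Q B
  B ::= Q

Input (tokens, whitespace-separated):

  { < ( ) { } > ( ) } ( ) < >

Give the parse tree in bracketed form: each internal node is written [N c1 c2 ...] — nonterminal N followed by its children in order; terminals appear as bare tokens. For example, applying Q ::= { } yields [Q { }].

B
Q B
{ B } B
{ Q B } B
{ < B > B } B
{ < Q B > B } B
{ < ( ) B > B } B
{ < ( ) Q > B } B
{ < ( ) { } > B } B
{ < ( ) { } > Q } B
{ < ( ) { } > ( ) } B
{ < ( ) { } > ( ) } Q B
{ < ( ) { } > ( ) } ( ) B
{ < ( ) { } > ( ) } ( ) Q
{ < ( ) { } > ( ) } ( ) < >

[B [Q { [B [Q < [B [Q ( )] [B [Q { }]]] >] [B [Q ( )]]] }] [B [Q ( )] [B [Q < >]]]]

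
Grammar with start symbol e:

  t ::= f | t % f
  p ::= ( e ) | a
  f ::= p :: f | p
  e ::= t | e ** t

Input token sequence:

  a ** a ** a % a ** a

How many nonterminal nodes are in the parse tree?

19

[e [e [e [e [t [f [p a]]]] ** [t [f [p a]]]] ** [t [t [f [p a]]] % [f [p a]]]] ** [t [f [p a]]]]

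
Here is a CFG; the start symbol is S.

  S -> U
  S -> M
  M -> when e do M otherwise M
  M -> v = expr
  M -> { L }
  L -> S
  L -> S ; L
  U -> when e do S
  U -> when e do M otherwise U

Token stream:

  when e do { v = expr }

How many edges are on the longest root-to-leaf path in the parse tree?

7

[S [U when e do [S [M { [L [S [M v = expr]]] }]]]]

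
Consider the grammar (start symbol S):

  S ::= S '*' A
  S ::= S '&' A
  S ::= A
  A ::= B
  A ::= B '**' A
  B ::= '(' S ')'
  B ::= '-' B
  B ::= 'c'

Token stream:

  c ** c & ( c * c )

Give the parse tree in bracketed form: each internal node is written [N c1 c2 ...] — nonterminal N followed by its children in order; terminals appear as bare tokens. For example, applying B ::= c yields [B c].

[S [S [A [B c] ** [A [B c]]]] & [A [B ( [S [S [A [B c]]] * [A [B c]]] )]]]

S
S & A
A & A
B ** A & A
c ** A & A
c ** B & A
c ** c & A
c ** c & B
c ** c & ( S )
c ** c & ( S * A )
c ** c & ( A * A )
c ** c & ( B * A )
c ** c & ( c * A )
c ** c & ( c * B )
c ** c & ( c * c )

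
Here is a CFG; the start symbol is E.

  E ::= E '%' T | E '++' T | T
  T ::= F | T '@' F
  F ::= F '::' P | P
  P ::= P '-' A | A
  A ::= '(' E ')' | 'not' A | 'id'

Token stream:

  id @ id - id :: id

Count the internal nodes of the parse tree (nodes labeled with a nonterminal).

[E [T [T [F [P [A id]]]] @ [F [F [P [P [A id]] - [A id]]] :: [P [A id]]]]]

14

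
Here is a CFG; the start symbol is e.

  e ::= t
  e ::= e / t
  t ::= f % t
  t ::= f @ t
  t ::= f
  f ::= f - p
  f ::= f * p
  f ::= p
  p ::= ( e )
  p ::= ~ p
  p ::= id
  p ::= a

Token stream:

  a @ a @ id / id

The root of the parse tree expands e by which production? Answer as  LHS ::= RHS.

e ::= e / t

[e [e [t [f [p a]] @ [t [f [p a]] @ [t [f [p id]]]]]] / [t [f [p id]]]]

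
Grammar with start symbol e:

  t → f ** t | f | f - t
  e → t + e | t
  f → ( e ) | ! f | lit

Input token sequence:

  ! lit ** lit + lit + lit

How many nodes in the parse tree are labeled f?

[e [t [f ! [f lit]] ** [t [f lit]]] + [e [t [f lit]] + [e [t [f lit]]]]]

5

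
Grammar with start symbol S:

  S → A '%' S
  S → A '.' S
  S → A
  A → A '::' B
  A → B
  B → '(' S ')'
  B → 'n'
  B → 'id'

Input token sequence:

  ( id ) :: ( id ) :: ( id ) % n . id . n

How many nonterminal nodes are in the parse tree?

[S [A [A [A [B ( [S [A [B id]]] )]] :: [B ( [S [A [B id]]] )]] :: [B ( [S [A [B id]]] )]] % [S [A [B n]] . [S [A [B id]] . [S [A [B n]]]]]]

25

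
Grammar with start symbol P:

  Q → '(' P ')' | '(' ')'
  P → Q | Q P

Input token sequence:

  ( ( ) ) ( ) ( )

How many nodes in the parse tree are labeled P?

4

[P [Q ( [P [Q ( )]] )] [P [Q ( )] [P [Q ( )]]]]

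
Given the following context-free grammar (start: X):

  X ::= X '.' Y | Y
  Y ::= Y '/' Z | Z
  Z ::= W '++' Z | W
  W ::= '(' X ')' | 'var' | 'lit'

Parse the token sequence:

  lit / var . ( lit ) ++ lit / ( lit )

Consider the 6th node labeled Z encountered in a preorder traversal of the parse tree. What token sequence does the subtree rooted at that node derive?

( lit )

[X [X [Y [Y [Z [W lit]]] / [Z [W var]]]] . [Y [Y [Z [W ( [X [Y [Z [W lit]]]] )] ++ [Z [W lit]]]] / [Z [W ( [X [Y [Z [W lit]]]] )]]]]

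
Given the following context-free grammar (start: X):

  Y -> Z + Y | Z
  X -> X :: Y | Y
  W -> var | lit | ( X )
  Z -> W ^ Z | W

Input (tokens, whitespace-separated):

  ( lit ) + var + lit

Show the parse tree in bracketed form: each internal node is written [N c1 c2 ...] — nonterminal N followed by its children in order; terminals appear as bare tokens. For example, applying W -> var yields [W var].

[X [Y [Z [W ( [X [Y [Z [W lit]]]] )]] + [Y [Z [W var]] + [Y [Z [W lit]]]]]]

X
Y
Z + Y
W + Y
( X ) + Y
( Y ) + Y
( Z ) + Y
( W ) + Y
( lit ) + Y
( lit ) + Z + Y
( lit ) + W + Y
( lit ) + var + Y
( lit ) + var + Z
( lit ) + var + W
( lit ) + var + lit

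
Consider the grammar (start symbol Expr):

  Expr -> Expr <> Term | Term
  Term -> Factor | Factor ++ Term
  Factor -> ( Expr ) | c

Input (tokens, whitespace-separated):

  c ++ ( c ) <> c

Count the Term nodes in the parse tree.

[Expr [Expr [Term [Factor c] ++ [Term [Factor ( [Expr [Term [Factor c]]] )]]]] <> [Term [Factor c]]]

4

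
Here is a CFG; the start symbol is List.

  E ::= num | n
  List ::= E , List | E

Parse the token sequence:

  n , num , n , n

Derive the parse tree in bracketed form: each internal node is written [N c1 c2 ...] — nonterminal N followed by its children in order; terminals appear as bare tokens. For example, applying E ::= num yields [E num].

List
E , List
n , List
n , E , List
n , num , List
n , num , E , List
n , num , n , List
n , num , n , E
n , num , n , n

[List [E n] , [List [E num] , [List [E n] , [List [E n]]]]]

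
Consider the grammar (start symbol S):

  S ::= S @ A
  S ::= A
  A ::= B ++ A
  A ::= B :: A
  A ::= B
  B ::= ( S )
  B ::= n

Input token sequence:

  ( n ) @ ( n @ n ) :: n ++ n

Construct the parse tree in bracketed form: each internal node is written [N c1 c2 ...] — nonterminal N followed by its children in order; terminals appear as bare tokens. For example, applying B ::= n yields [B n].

[S [S [A [B ( [S [A [B n]]] )]]] @ [A [B ( [S [S [A [B n]]] @ [A [B n]]] )] :: [A [B n] ++ [A [B n]]]]]

S
S @ A
A @ A
B @ A
( S ) @ A
( A ) @ A
( B ) @ A
( n ) @ A
( n ) @ B :: A
( n ) @ ( S ) :: A
( n ) @ ( S @ A ) :: A
( n ) @ ( A @ A ) :: A
( n ) @ ( B @ A ) :: A
( n ) @ ( n @ A ) :: A
( n ) @ ( n @ B ) :: A
( n ) @ ( n @ n ) :: A
( n ) @ ( n @ n ) :: B ++ A
( n ) @ ( n @ n ) :: n ++ A
( n ) @ ( n @ n ) :: n ++ B
( n ) @ ( n @ n ) :: n ++ n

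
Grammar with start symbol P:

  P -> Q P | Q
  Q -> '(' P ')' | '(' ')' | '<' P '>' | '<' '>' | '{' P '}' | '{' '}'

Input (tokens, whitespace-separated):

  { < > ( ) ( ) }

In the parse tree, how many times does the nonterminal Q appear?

4

[P [Q { [P [Q < >] [P [Q ( )] [P [Q ( )]]]] }]]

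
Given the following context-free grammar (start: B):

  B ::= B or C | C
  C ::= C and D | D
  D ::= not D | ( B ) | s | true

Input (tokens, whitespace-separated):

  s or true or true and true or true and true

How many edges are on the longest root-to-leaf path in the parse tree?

6

[B [B [B [B [C [D s]]] or [C [D true]]] or [C [C [D true]] and [D true]]] or [C [C [D true]] and [D true]]]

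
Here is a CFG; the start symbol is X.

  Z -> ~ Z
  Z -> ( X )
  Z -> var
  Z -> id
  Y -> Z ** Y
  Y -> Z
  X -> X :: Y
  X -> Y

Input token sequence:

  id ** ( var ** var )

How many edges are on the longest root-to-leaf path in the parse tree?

8

[X [Y [Z id] ** [Y [Z ( [X [Y [Z var] ** [Y [Z var]]]] )]]]]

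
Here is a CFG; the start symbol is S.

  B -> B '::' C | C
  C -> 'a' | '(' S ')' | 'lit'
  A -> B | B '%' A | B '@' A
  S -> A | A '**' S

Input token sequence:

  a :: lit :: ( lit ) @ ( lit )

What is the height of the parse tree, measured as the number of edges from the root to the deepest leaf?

9

[S [A [B [B [B [C a]] :: [C lit]] :: [C ( [S [A [B [C lit]]]] )]] @ [A [B [C ( [S [A [B [C lit]]]] )]]]]]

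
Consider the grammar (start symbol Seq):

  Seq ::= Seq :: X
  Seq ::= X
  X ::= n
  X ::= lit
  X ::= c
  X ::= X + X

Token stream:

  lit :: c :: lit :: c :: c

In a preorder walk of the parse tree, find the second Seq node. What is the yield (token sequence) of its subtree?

lit :: c :: lit :: c

[Seq [Seq [Seq [Seq [Seq [X lit]] :: [X c]] :: [X lit]] :: [X c]] :: [X c]]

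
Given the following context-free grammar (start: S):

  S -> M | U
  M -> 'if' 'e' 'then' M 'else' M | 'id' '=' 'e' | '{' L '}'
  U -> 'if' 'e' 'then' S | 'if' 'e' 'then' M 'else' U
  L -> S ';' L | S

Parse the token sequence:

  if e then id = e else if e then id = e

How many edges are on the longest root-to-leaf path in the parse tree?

[S [U if e then [M id = e] else [U if e then [S [M id = e]]]]]

5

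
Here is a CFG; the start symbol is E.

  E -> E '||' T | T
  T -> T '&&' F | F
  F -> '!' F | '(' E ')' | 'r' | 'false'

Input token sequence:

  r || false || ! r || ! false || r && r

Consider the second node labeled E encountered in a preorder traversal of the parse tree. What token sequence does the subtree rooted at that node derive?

r || false || ! r || ! false

[E [E [E [E [E [T [F r]]] || [T [F false]]] || [T [F ! [F r]]]] || [T [F ! [F false]]]] || [T [T [F r]] && [F r]]]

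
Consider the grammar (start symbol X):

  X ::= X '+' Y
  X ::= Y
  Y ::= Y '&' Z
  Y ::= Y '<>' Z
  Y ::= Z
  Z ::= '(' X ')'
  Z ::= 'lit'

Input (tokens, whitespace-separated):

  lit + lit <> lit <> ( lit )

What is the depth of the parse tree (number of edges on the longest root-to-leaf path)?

[X [X [Y [Z lit]]] + [Y [Y [Y [Z lit]] <> [Z lit]] <> [Z ( [X [Y [Z lit]]] )]]]

6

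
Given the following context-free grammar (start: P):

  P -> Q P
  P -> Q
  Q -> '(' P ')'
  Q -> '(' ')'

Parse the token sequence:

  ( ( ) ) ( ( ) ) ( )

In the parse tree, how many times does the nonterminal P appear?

5

[P [Q ( [P [Q ( )]] )] [P [Q ( [P [Q ( )]] )] [P [Q ( )]]]]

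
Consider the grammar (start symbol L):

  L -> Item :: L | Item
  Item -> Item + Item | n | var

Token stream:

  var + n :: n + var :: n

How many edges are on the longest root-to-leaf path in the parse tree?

4

[L [Item [Item var] + [Item n]] :: [L [Item [Item n] + [Item var]] :: [L [Item n]]]]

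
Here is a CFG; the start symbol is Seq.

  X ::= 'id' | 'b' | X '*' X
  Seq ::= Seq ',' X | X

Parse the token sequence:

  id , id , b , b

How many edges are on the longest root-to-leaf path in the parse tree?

[Seq [Seq [Seq [Seq [X id]] , [X id]] , [X b]] , [X b]]

5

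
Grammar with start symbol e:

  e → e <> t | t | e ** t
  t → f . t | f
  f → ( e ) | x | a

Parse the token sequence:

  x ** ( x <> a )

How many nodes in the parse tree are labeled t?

4

[e [e [t [f x]]] ** [t [f ( [e [e [t [f x]]] <> [t [f a]]] )]]]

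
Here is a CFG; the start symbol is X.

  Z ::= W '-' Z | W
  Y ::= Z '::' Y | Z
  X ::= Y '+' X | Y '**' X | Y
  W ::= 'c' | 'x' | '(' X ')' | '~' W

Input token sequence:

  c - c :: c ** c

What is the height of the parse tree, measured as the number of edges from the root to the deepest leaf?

[X [Y [Z [W c] - [Z [W c]]] :: [Y [Z [W c]]]] ** [X [Y [Z [W c]]]]]

5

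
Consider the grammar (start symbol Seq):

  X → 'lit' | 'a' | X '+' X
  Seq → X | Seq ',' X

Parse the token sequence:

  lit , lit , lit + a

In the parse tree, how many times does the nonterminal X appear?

5

[Seq [Seq [Seq [X lit]] , [X lit]] , [X [X lit] + [X a]]]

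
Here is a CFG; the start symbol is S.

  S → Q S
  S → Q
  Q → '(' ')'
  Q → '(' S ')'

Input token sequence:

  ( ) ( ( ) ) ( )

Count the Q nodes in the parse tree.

4

[S [Q ( )] [S [Q ( [S [Q ( )]] )] [S [Q ( )]]]]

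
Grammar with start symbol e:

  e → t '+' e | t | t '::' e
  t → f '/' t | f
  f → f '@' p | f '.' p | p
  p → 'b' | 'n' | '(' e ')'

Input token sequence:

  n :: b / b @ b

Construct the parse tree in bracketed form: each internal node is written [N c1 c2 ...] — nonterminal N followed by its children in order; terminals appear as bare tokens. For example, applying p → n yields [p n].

e
t :: e
f :: e
p :: e
n :: e
n :: t
n :: f / t
n :: p / t
n :: b / t
n :: b / f
n :: b / f @ p
n :: b / p @ p
n :: b / b @ p
n :: b / b @ b

[e [t [f [p n]]] :: [e [t [f [p b]] / [t [f [f [p b]] @ [p b]]]]]]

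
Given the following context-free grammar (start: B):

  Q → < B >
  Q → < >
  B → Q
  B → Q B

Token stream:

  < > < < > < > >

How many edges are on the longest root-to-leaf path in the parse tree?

6

[B [Q < >] [B [Q < [B [Q < >] [B [Q < >]]] >]]]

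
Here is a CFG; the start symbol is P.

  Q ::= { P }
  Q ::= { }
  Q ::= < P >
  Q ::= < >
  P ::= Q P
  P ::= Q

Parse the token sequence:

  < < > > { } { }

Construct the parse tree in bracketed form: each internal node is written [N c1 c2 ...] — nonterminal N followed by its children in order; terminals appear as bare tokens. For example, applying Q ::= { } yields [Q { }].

[P [Q < [P [Q < >]] >] [P [Q { }] [P [Q { }]]]]

P
Q P
< P > P
< Q > P
< < > > P
< < > > Q P
< < > > { } P
< < > > { } Q
< < > > { } { }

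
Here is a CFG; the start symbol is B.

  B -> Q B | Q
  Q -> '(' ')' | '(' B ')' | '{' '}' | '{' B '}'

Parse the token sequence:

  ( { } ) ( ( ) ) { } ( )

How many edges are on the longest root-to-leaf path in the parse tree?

[B [Q ( [B [Q { }]] )] [B [Q ( [B [Q ( )]] )] [B [Q { }] [B [Q ( )]]]]]

5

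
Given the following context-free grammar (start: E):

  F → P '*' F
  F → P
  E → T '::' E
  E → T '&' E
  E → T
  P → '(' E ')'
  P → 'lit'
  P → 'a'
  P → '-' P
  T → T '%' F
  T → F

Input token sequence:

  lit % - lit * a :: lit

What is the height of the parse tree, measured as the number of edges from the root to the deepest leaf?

[E [T [T [F [P lit]]] % [F [P - [P lit]] * [F [P a]]]] :: [E [T [F [P lit]]]]]

5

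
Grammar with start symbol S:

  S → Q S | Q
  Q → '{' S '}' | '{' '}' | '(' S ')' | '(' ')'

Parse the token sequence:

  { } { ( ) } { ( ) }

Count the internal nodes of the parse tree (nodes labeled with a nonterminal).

10

[S [Q { }] [S [Q { [S [Q ( )]] }] [S [Q { [S [Q ( )]] }]]]]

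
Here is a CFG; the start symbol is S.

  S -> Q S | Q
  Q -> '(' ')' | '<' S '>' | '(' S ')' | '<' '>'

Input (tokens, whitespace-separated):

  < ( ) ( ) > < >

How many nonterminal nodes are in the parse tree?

[S [Q < [S [Q ( )] [S [Q ( )]]] >] [S [Q < >]]]

8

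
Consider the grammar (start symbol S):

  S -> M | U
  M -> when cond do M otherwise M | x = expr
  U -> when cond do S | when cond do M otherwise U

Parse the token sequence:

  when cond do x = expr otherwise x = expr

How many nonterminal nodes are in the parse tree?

4

[S [M when cond do [M x = expr] otherwise [M x = expr]]]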